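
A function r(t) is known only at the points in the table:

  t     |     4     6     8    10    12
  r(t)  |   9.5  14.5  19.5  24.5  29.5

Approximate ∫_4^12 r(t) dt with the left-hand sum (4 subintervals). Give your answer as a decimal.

Δt = 2.
Sum = 2·[9.5 + 14.5 + 19.5 + 24.5] = 136.

136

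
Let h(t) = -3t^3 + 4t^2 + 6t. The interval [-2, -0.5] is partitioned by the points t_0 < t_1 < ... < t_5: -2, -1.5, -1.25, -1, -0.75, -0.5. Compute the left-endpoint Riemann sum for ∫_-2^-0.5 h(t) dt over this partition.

17.6875

Subinterval widths: 0.5, 0.25, 0.25, 0.25, 0.25.
Left endpoints: -2, -1.5, -1.25, -1, -0.75.
h(-2) = 28, h(-1.5) = 10.125, h(-1.25) = 4.609375, h(-1) = 1, h(-0.75) = -0.984375.
Sum = Σ Δt_i · h(t_i).
Sum = 17.6875.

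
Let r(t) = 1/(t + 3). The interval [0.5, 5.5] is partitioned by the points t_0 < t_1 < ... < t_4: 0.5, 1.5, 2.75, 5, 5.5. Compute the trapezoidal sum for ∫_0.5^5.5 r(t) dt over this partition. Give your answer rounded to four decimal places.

Subinterval widths: 1, 1.25, 2.25, 0.5.
r(0.5) = 2/7, r(1.5) = 2/9, r(2.75) = 4/23, r(5) = 0.125, r(5.5) = 2/17.
On each subinterval the trapezoid contributes (Δt_i/2)·[r(t_{i-1}) + r(t_i)].
Sum ≈ 0.8985.

0.8985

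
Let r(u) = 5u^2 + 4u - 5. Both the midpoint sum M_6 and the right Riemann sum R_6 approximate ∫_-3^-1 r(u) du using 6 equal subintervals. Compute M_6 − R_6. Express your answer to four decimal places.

M_6 ≈ 17.240741.
R_6 ≈ 12.185185.
M_6 − R_6 ≈ 5.0556.

5.0556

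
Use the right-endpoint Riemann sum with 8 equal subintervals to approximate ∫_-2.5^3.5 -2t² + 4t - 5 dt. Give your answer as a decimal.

Δt = (3.5 − (-2.5))/8 = 0.75.
Right endpoints: -1.75, -1, -0.25, 0.5, 1.25, 2, 2.75, 3.5.
f(-1.75) = -18.125, f(-1) = -11, f(-0.25) = -6.125, f(0.5) = -3.5, f(1.25) = -3.125, f(2) = -5, f(2.75) = -9.125, f(3.5) = -15.5.
Sum = Δt · [f(-1.75) + f(-1) + f(-0.25) + ...].
Sum = -53.625.

-53.625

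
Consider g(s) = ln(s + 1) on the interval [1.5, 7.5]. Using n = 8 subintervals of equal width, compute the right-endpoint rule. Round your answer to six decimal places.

10.345570

Δs = (7.5 − 1.5)/8 = 0.75.
Right endpoints: 2.25, 3, 3.75, 4.5, 5.25, 6, 6.75, 7.5.
g(2.25) ≈ 1.178655, g(3) ≈ 1.386294, g(3.75) ≈ 1.558145, g(4.5) ≈ 1.704748, g(5.25) ≈ 1.832581, g(6) ≈ 1.945910, g(6.75) ≈ 2.047693, g(7.5) ≈ 2.140066.
Sum = Δs · [g(2.25) + g(3) + g(3.75) + ...].
Sum ≈ 10.345570.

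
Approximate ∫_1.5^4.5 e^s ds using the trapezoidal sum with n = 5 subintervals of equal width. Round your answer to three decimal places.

88.086

Δs = (4.5 − 1.5)/5 = 0.6.
f(1.5) ≈ 4.482, f(2.1) ≈ 8.166, f(2.7) ≈ 14.880, f(3.3) ≈ 27.113, f(3.9) ≈ 49.402, f(4.5) ≈ 90.017.
T_5 = (Δs/2)·[f(s_0) + 2f(s_1) + ... + 2f(s_{4}) + f(s_5)].
Sum ≈ 88.086.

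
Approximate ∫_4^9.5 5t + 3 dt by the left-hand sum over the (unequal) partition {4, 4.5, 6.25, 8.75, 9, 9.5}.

Subinterval widths: 0.5, 1.75, 2.5, 0.25, 0.5.
Left endpoints: 4, 4.5, 6.25, 8.75, 9.
f(4) = 23, f(4.5) = 25.5, f(6.25) = 34.25, f(8.75) = 46.75, f(9) = 48.
Sum = Σ Δt_i · f(t_i).
Sum = 177.4375.

177.4375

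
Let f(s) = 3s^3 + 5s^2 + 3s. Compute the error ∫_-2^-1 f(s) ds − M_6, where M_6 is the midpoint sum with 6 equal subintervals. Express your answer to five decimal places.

Exact integral: ∫_-2^-1 f(s) ds ≈ -4.0833333.
M_6 ≈ -4.0636574.
Error ≈ -4.0833333 − (-4.0636574) ≈ -0.01968.

-0.01968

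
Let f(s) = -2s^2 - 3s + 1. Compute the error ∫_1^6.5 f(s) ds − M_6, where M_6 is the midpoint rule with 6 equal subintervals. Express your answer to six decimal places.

-0.770255

Exact integral: ∫_1^6.5 f(s) ds ≈ -238.79166667.
M_6 ≈ -238.02141204.
Error ≈ -238.79166667 − (-238.02141204) ≈ -0.770255.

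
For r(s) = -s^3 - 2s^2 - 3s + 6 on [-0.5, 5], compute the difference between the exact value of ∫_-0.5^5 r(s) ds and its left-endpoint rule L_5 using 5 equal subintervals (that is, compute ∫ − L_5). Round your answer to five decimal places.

-95.41354

Exact integral: ∫_-0.5^5 r(s) ds ≈ -243.7760417.
L_5 = -148.3625.
Error ≈ -243.7760417 − (-148.3625) ≈ -95.41354.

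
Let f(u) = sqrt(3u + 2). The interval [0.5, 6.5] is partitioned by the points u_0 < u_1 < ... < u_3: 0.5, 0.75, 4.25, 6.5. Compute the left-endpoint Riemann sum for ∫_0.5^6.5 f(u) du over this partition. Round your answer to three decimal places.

Subinterval widths: 0.25, 3.5, 2.25.
Left endpoints: 0.5, 0.75, 4.25.
f(0.5) ≈ 1.871, f(0.75) ≈ 2.062, f(4.25) ≈ 3.841.
Sum = Σ Δu_i · f(u_i).
Sum ≈ 16.324.

16.324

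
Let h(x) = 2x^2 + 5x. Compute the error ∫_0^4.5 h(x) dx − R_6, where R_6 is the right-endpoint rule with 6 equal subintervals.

Exact integral: ∫_0^4.5 h(x) dx = 111.375.
R_6 = 135.84375.
Error = 111.375 − 135.84375 = -24.46875.

-24.46875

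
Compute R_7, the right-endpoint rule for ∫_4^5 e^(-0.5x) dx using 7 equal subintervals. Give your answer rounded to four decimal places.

Δx = (5 − 4)/7 = 1/7.
Right endpoints: 29/7, 30/7, 31/7, 32/7, 33/7, 34/7, 5.
f(29/7) ≈ 0.1260, f(30/7) ≈ 0.1173, f(31/7) ≈ 0.1092, f(32/7) ≈ 0.1017, f(33/7) ≈ 0.0947, f(34/7) ≈ 0.0882, f(5) ≈ 0.0821.
Sum = Δx · [f(29/7) + f(30/7) + f(31/7) + ...].
Sum ≈ 0.1027.

0.1027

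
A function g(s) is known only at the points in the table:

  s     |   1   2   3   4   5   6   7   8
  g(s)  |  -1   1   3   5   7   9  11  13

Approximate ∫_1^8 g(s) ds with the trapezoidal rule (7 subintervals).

Δs = 1.
T_7 = (1/2)·[(-1) + 2·1 + 2·3 + 2·5 + 2·7 + 2·9 + 2·11 + 13] = 42.

42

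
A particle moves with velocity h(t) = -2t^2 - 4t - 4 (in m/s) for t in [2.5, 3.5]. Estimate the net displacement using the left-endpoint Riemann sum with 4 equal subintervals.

-32.1875

Δt = (3.5 − 2.5)/4 = 0.25.
Left endpoints: 2.5, 2.75, 3, 3.25.
h(2.5) = -26.5, h(2.75) = -30.125, h(3) = -34, h(3.25) = -38.125.
Sum = Δt · [h(2.5) + h(2.75) + h(3) + h(3.25)].
Sum = -32.1875.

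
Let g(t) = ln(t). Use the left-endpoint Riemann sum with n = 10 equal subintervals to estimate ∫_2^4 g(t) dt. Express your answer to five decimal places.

2.08874

Δt = (4 − 2)/10 = 0.2.
Left endpoints: 2, 2.2, 2.4, 2.6, 2.8, 3, 3.2, 3.4, 3.6, 3.8.
g(2) ≈ 0.69315, g(2.2) ≈ 0.78846, g(2.4) ≈ 0.87547, g(2.6) ≈ 0.95551, g(2.8) ≈ 1.02962, g(3) ≈ 1.09861, g(3.2) ≈ 1.16315, g(3.4) ≈ 1.22378, g(3.6) ≈ 1.28093, g(3.8) ≈ 1.33500.
Sum = Δt · [g(2) + g(2.2) + g(2.4) + ...].
Sum ≈ 2.08874.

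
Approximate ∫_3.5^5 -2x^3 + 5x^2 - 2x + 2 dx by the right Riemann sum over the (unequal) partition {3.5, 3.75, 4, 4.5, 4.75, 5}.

Subinterval widths: 0.25, 0.25, 0.5, 0.25, 0.25.
Right endpoints: 3.75, 4, 4.5, 4.75, 5.
f(3.75) = -40.65625, f(4) = -54, f(4.5) = -88, f(4.75) = -109.03125, f(5) = -133.
Sum = Σ Δx_i · f(x_i).
Sum = -128.171875.

-128.171875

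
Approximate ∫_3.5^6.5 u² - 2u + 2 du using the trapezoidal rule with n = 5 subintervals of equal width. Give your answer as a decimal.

53.43

Δu = (6.5 − 3.5)/5 = 0.6.
f(3.5) = 7.25, f(4.1) = 10.61, f(4.7) = 14.69, f(5.3) = 19.49, f(5.9) = 25.01, f(6.5) = 31.25.
T_5 = (Δu/2)·[f(u_0) + 2f(u_1) + ... + 2f(u_{4}) + f(u_5)].
Sum = 53.43.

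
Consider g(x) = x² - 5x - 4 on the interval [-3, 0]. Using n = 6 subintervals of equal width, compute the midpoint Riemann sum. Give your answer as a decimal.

19.4375

Δx = (0 − (-3))/6 = 0.5.
Midpoints: -2.75, -2.25, -1.75, -1.25, -0.75, -0.25.
g(-2.75) = 17.3125, g(-2.25) = 12.3125, g(-1.75) = 7.8125, g(-1.25) = 3.8125, g(-0.75) = 0.3125, g(-0.25) = -2.6875.
Sum = Δx · [g(-2.75) + g(-2.25) + g(-1.75) + ...].
Sum = 19.4375.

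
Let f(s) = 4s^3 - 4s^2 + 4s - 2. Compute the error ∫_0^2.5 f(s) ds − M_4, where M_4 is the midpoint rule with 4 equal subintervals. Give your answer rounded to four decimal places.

Exact integral: ∫_0^2.5 f(s) ds ≈ 25.729167.
M_4 ≈ 24.833984.
Error ≈ 25.729167 − 24.833984 ≈ 0.8952.

0.8952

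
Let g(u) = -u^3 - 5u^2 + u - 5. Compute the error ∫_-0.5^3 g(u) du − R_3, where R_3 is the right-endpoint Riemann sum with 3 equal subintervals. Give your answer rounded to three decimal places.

46.249

Exact integral: ∫_-0.5^3 g(u) du ≈ -78.56771.
R_3 ≈ -124.81713.
Error ≈ -78.56771 − (-124.81713) ≈ 46.249.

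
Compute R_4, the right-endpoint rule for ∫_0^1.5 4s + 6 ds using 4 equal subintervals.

Δs = (1.5 − 0)/4 = 0.375.
Right endpoints: 0.375, 0.75, 1.125, 1.5.
f(0.375) = 7.5, f(0.75) = 9, f(1.125) = 10.5, f(1.5) = 12.
Sum = Δs · [f(0.375) + f(0.75) + f(1.125) + f(1.5)].
Sum = 14.625.

14.625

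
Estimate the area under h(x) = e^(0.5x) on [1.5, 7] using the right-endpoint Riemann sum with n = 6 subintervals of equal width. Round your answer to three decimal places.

77.286

Δx = (7 − 1.5)/6 = 11/12.
Right endpoints: 29/12, 10/3, 4.25, 31/6, 73/12, 7.
h(29/12) ≈ 3.348, h(10/3) ≈ 5.294, h(4.25) ≈ 8.373, h(31/6) ≈ 13.241, h(73/12) ≈ 20.940, h(7) ≈ 33.115.
Sum = Δx · [h(29/12) + h(10/3) + h(4.25) + ...].
Sum ≈ 77.286.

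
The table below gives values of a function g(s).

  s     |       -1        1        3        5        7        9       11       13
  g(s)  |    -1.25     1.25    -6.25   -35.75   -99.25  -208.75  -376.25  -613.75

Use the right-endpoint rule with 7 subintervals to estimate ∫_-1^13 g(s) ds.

Δs = 2.
Sum = 2·[1.25 + (-6.25) + (-35.75) + (-99.25) + (-208.75) + (-376.25) + (-613.75)] = -2677.5.

-2677.5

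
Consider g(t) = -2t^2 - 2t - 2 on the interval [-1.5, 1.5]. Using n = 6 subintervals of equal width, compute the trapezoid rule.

Δt = (1.5 − (-1.5))/6 = 0.5.
g(-1.5) = -3.5, g(-1) = -2, g(-0.5) = -1.5, g(0) = -2, g(0.5) = -3.5, g(1) = -6, g(1.5) = -9.5.
T_6 = (Δt/2)·[g(t_0) + 2g(t_1) + ... + 2g(t_{5}) + g(t_6)].
Sum = -10.75.

-10.75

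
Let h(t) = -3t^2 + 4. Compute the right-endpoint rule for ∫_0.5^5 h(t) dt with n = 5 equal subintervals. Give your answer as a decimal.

Δt = (5 − 0.5)/5 = 0.9.
Right endpoints: 1.4, 2.3, 3.2, 4.1, 5.
h(1.4) = -1.88, h(2.3) = -11.87, h(3.2) = -26.72, h(4.1) = -46.43, h(5) = -71.
Sum = Δt · [h(1.4) + h(2.3) + h(3.2) + h(4.1) + h(5)].
Sum = -142.11.

-142.11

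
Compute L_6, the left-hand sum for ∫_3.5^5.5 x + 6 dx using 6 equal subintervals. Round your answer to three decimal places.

20.667

Δx = (5.5 − 3.5)/6 = 1/3.
Left endpoints: 3.5, 23/6, 25/6, 4.5, 29/6, 31/6.
f(3.5) = 9.5, f(23/6) = 59/6, f(25/6) = 61/6, f(4.5) = 10.5, f(29/6) = 65/6, f(31/6) = 67/6.
Sum = Δx · [f(3.5) + f(23/6) + f(25/6) + ...].
Sum ≈ 20.667.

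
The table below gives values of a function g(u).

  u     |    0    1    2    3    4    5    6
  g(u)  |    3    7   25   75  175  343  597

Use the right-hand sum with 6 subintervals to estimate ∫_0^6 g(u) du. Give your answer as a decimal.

Δu = 1.
Sum = 1·[7 + 25 + 75 + 175 + 343 + 597] = 1222.

1222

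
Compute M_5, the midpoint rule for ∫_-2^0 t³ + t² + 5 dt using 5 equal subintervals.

8.72

Δt = (0 − (-2))/5 = 0.4.
Midpoints: -1.8, -1.4, -1, -0.6, -0.2.
f(-1.8) = 2.408, f(-1.4) = 4.216, f(-1) = 5, f(-0.6) = 5.144, f(-0.2) = 5.032.
Sum = Δt · [f(-1.8) + f(-1.4) + f(-1) + f(-0.6) + f(-0.2)].
Sum = 8.72.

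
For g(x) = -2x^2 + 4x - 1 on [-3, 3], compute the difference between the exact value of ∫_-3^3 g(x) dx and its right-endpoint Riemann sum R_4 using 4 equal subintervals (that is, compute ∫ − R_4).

Exact integral: ∫_-3^3 g(x) dx = -42.
R_4 = -28.5.
Error = -42 − (-28.5) = -13.5.

-13.5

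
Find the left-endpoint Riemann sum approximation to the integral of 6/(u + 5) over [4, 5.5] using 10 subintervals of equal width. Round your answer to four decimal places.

Δu = (5.5 − 4)/10 = 0.15.
Left endpoints: 4, 4.15, 4.3, 4.45, 4.6, 4.75, 4.9, 5.05, 5.2, 5.35.
f(4) = 2/3, f(4.15) = 40/61, f(4.3) = 20/31, f(4.45) = 40/63, f(4.6) = 0.625, f(4.75) = 8/13, f(4.9) = 20/33, f(5.05) = 40/67, f(5.2) = 10/17, f(5.35) = 40/69.
Sum = Δu · [f(4) + f(4.15) + f(4.3) + ...].
Sum ≈ 0.9321.

0.9321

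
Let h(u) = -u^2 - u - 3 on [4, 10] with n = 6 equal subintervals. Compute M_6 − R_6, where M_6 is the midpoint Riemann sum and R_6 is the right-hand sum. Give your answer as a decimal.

46.5

M_6 = -371.5.
R_6 = -418.
M_6 − R_6 = 46.5.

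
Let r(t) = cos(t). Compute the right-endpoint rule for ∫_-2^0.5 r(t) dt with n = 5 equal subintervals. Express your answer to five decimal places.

Δt = (0.5 − (-2))/5 = 0.5.
Right endpoints: -1.5, -1, -0.5, 0, 0.5.
r(-1.5) ≈ 0.07074, r(-1) ≈ 0.54030, r(-0.5) ≈ 0.87758, r(0) ≈ 1.00000, r(0.5) ≈ 0.87758.
Sum = Δt · [r(-1.5) + r(-1) + r(-0.5) + r(0) + r(0.5)].
Sum ≈ 1.68310.

1.68310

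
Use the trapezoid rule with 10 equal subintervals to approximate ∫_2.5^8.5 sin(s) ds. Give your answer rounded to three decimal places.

Δs = (8.5 − 2.5)/10 = 0.6.
f(2.5) ≈ 0.598, f(3.1) ≈ 0.042, f(3.7) ≈ -0.530, f(4.3) ≈ -0.916, f(4.9) ≈ -0.982, f(5.5) ≈ -0.706, f(6.1) ≈ -0.182, f(6.7) ≈ 0.405, f(7.3) ≈ 0.850, f(7.9) ≈ 0.999, f(8.5) ≈ 0.798.
T_10 = (Δs/2)·[f(s_0) + 2f(s_1) + ... + 2f(s_{9}) + f(s_10)].
Sum ≈ -0.193.

-0.193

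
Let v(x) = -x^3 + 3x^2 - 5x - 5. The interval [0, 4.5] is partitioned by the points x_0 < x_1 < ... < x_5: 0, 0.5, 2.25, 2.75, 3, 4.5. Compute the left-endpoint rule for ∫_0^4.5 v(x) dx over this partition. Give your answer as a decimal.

Subinterval widths: 0.5, 1.75, 0.5, 0.25, 1.5.
Left endpoints: 0, 0.5, 2.25, 2.75, 3.
v(0) = -5, v(0.5) = -6.875, v(2.25) = -12.453125, v(2.75) = -16.859375, v(3) = -20.
Sum = Σ Δx_i · v(x_i).
Sum = -54.97265625.

-54.97265625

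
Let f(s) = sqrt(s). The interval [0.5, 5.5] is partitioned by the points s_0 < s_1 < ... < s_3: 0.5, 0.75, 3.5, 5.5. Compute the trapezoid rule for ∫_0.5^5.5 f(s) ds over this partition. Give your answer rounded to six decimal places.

8.175852

Subinterval widths: 0.25, 2.75, 2.
f(0.5) ≈ 0.707107, f(0.75) ≈ 0.866025, f(3.5) ≈ 1.870829, f(5.5) ≈ 2.345208.
On each subinterval the trapezoid contributes (Δs_i/2)·[f(s_{i-1}) + f(s_i)].
Sum ≈ 8.175852.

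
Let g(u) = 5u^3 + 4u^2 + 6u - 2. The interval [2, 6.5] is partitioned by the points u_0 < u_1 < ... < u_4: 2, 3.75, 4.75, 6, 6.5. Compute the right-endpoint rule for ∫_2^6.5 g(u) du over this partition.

Subinterval widths: 1.75, 1, 1.25, 0.5.
Right endpoints: 3.75, 4.75, 6, 6.5.
g(3.75) = 340.421875, g(4.75) = 652.609375, g(6) = 1258, g(6.5) = 1579.125.
Sum = Σ Δu_i · g(u_i).
Sum = 3610.41015625.

3610.41015625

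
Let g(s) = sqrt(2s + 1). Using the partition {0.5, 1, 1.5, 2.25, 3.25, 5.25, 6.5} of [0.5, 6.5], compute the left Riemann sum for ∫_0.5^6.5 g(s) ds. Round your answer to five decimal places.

15.13452

Subinterval widths: 0.5, 0.5, 0.75, 1, 2, 1.25.
Left endpoints: 0.5, 1, 1.5, 2.25, 3.25, 5.25.
g(0.5) ≈ 1.41421, g(1) ≈ 1.73205, g(1.5) ≈ 2.00000, g(2.25) ≈ 2.34521, g(3.25) ≈ 2.73861, g(5.25) ≈ 3.39116.
Sum = Σ Δs_i · g(s_i).
Sum ≈ 15.13452.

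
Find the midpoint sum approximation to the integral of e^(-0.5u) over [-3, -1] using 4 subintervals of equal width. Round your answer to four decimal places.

Δu = (-1 − (-3))/4 = 0.5.
Midpoints: -2.75, -2.25, -1.75, -1.25.
f(-2.75) ≈ 3.9551, f(-2.25) ≈ 3.0802, f(-1.75) ≈ 2.3989, f(-1.25) ≈ 1.8682.
Sum = Δu · [f(-2.75) + f(-2.25) + f(-1.75) + f(-1.25)].
Sum ≈ 5.6512.

5.6512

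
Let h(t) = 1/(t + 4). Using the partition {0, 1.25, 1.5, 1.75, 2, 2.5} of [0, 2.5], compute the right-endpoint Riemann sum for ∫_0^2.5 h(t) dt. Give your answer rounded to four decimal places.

0.4456

Subinterval widths: 1.25, 0.25, 0.25, 0.25, 0.5.
Right endpoints: 1.25, 1.5, 1.75, 2, 2.5.
h(1.25) = 4/21, h(1.5) = 2/11, h(1.75) = 4/23, h(2) = 1/6, h(2.5) = 2/13.
Sum = Σ Δt_i · h(t_i).
Sum ≈ 0.4456.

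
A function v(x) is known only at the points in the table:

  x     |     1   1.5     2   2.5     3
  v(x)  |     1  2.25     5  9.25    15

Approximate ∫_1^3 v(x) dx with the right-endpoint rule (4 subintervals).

15.75

Δx = 0.5.
Sum = 0.5·[2.25 + 5 + 9.25 + 15] = 15.75.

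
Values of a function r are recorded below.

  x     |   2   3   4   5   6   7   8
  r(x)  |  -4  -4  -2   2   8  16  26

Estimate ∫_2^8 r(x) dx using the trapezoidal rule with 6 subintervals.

Δx = 1.
T_6 = (1/2)·[(-4) + 2·(-4) + 2·(-2) + 2·2 + 2·8 + 2·16 + 26] = 31.

31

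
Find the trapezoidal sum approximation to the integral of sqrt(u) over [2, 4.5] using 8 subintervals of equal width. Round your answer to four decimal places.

Δu = (4.5 − 2)/8 = 0.3125.
f(2) ≈ 1.4142, f(2.3125) ≈ 1.5207, f(2.625) ≈ 1.6202, f(2.9375) ≈ 1.7139, f(3.25) ≈ 1.8028, f(3.5625) ≈ 1.8875, f(3.875) ≈ 1.9685, f(4.1875) ≈ 2.0463, f(4.5) ≈ 2.1213.
T_8 = (Δu/2)·[f(u_0) + 2f(u_1) + ... + 2f(u_{7}) + f(u_8)].
Sum ≈ 4.4774.

4.4774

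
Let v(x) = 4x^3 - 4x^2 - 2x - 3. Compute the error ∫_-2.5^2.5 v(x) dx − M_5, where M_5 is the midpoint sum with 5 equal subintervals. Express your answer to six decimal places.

Exact integral: ∫_-2.5^2.5 v(x) dx ≈ -56.66666667.
M_5 = -55.
Error ≈ -56.66666667 − (-55) ≈ -1.666667.

-1.666667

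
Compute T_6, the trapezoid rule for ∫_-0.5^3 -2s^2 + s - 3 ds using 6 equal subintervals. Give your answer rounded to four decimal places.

Δs = (3 − (-0.5))/6 = 7/12.
f(-0.5) = -4, f(1/12) = -211/72, f(2/3) = -29/9, f(1.25) = -4.875, f(11/6) = -71/9, f(29/12) = -883/72, f(3) = -18.
T_6 = (Δs/2)·[f(s_0) + 2f(s_1) + ... + 2f(s_{5}) + f(s_6)].
Sum ≈ -24.6053.

-24.6053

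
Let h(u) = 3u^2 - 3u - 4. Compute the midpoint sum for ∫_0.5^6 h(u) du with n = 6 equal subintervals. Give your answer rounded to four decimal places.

Δu = (6 − 0.5)/6 = 11/12.
Midpoints: 23/24, 1.875, 67/24, 89/24, 4.625, 133/24.
h(23/24) = -791/192, h(1.875) = 0.921875, h(67/24) = 2113/192, h(89/24) = 5017/192, h(4.625) = 46.296875, h(133/24) = 13729/192.
Sum = Δu · [h(23/24) + h(1.875) + h(67/24) + ...].
Sum ≈ 139.0946.

139.0946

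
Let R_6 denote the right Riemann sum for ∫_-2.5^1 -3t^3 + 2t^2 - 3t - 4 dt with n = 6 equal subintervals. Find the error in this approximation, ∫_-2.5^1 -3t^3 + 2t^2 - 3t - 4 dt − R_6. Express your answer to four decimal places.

18.9350

Exact integral: ∫_-2.5^1 f(t) dt ≈ 33.505208.
R_6 ≈ 14.570168.
Error ≈ 33.505208 − 14.570168 ≈ 18.9350.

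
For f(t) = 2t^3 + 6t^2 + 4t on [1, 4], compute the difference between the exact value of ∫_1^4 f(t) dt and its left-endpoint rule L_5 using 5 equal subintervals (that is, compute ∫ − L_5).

Exact integral: ∫_1^4 f(t) dt = 283.5.
L_5 = 218.88.
Error = 283.5 − 218.88 = 64.62.

64.62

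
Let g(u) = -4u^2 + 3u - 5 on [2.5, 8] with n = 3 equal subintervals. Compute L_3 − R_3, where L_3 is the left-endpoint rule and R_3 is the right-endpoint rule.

393.25

L_3 ≈ -418.4074074.
R_3 ≈ -811.6574074.
L_3 − R_3 = 393.25.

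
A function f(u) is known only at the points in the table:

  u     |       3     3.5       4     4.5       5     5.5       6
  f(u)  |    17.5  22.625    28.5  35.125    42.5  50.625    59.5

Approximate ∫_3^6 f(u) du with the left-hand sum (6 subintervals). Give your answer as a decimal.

98.4375

Δu = 0.5.
Sum = 0.5·[17.5 + 22.625 + 28.5 + 35.125 + 42.5 + 50.625] = 98.4375.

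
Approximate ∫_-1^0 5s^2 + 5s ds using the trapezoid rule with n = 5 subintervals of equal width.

-0.8

Δs = (0 − (-1))/5 = 0.2.
f(-1) = 0, f(-0.8) = -0.8, f(-0.6) = -1.2, f(-0.4) = -1.2, f(-0.2) = -0.8, f(0) = 0.
T_5 = (Δs/2)·[f(s_0) + 2f(s_1) + ... + 2f(s_{4}) + f(s_5)].
Sum = -0.8.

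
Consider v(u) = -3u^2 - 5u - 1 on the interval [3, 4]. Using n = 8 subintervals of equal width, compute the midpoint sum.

-55.49609375

Δu = (4 − 3)/8 = 0.125.
Midpoints: 3.0625, 3.1875, 3.3125, 3.4375, 3.5625, 3.6875, 3.8125, 3.9375.
v(3.0625) = -44.44921875, v(3.1875) = -47.41796875, v(3.3125) = -50.48046875, v(3.4375) = -53.63671875, v(3.5625) = -56.88671875, v(3.6875) = -60.23046875, v(3.8125) = -63.66796875, v(3.9375) = -67.19921875.
Sum = Δu · [v(3.0625) + v(3.1875) + v(3.3125) + ...].
Sum = -55.49609375.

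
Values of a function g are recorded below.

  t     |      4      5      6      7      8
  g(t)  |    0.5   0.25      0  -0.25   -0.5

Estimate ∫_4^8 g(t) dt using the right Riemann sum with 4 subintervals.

-0.5

Δt = 1.
Sum = 1·[0.25 + 0 + (-0.25) + (-0.5)] = -0.5.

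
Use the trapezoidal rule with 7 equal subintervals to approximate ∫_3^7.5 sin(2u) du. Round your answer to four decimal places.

Δu = (7.5 − 3)/7 = 9/14.
f(3) ≈ -0.2794, f(51/14) ≈ 0.8428, f(30/7) ≈ 0.7535, f(69/14) ≈ -0.4190, f(39/7) ≈ -0.9892, f(87/14) ≈ -0.1374, f(48/7) ≈ 0.9119, f(7.5) ≈ 0.6503.
T_7 = (Δu/2)·[f(u_0) + 2f(u_1) + ... + 2f(u_{6}) + f(u_7)].
Sum ≈ 0.7381.

0.7381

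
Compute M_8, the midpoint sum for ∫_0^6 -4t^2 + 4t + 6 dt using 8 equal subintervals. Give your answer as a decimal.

-178.875

Δt = (6 − 0)/8 = 0.75.
Midpoints: 0.375, 1.125, 1.875, 2.625, 3.375, 4.125, 4.875, 5.625.
f(0.375) = 6.9375, f(1.125) = 5.4375, f(1.875) = -0.5625, f(2.625) = -11.0625, f(3.375) = -26.0625, f(4.125) = -45.5625, f(4.875) = -69.5625, f(5.625) = -98.0625.
Sum = Δt · [f(0.375) + f(1.125) + f(1.875) + ...].
Sum = -178.875.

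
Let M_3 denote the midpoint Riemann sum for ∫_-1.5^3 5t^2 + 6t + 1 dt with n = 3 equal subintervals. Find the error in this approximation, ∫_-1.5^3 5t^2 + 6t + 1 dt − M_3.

Exact integral: ∫_-1.5^3 f(t) dt = 75.375.
M_3 = 71.15625.
Error = 75.375 − 71.15625 = 4.21875.

4.21875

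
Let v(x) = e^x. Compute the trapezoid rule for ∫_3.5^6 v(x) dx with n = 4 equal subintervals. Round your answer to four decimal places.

382.2901

Δx = (6 − 3.5)/4 = 0.625.
v(3.5) ≈ 33.1155, v(4.125) ≈ 61.8678, v(4.75) ≈ 115.5843, v(5.375) ≈ 215.9399, v(6) ≈ 403.4288.
T_4 = (Δx/2)·[v(x_0) + 2v(x_1) + 2v(x_2) + 2v(x_3) + v(x_4)].
Sum ≈ 382.2901.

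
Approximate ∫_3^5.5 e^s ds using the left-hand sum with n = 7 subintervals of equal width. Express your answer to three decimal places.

Δs = (5.5 − 3)/7 = 5/14.
Left endpoints: 3, 47/14, 26/7, 57/14, 31/7, 67/14, 36/7.
f(3) ≈ 20.086, f(47/14) ≈ 28.707, f(26/7) ≈ 41.029, f(57/14) ≈ 58.641, f(31/7) ≈ 83.812, f(67/14) ≈ 119.787, f(36/7) ≈ 171.204.
Sum = Δs · [f(3) + f(47/14) + f(26/7) + ...].
Sum ≈ 186.880.

186.880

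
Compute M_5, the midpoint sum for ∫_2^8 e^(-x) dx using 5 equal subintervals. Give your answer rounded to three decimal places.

0.127

Δx = (8 − 2)/5 = 1.2.
Midpoints: 2.6, 3.8, 5, 6.2, 7.4.
f(2.6) ≈ 0.074, f(3.8) ≈ 0.022, f(5) ≈ 0.007, f(6.2) ≈ 0.002, f(7.4) ≈ 0.001.
Sum = Δx · [f(2.6) + f(3.8) + f(5) + f(6.2) + f(7.4)].
Sum ≈ 0.127.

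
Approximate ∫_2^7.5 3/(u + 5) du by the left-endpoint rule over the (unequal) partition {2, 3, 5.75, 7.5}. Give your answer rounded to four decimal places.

Subinterval widths: 1, 2.75, 1.75.
Left endpoints: 2, 3, 5.75.
f(2) = 3/7, f(3) = 0.375, f(5.75) = 12/43.
Sum = Σ Δu_i · f(u_i).
Sum ≈ 1.9482.

1.9482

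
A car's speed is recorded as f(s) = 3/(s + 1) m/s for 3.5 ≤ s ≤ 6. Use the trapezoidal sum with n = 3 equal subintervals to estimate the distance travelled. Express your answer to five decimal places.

1.33050

Δs = (6 − 3.5)/3 = 5/6.
f(3.5) = 2/3, f(13/3) = 0.5625, f(31/6) = 18/37, f(6) = 3/7.
T_3 = (Δs/2)·[f(s_0) + 2f(s_1) + 2f(s_2) + f(s_3)].
Sum ≈ 1.33050.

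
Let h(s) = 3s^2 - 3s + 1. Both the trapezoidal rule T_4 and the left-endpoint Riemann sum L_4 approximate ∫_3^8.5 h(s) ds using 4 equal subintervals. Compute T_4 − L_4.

119.109375

T_4 = 502.94921875.
L_4 = 383.83984375.
T_4 − L_4 = 119.109375.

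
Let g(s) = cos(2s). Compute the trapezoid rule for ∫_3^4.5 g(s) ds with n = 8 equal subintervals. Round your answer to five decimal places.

0.34171

Δs = (4.5 − 3)/8 = 0.1875.
g(3) ≈ 0.96017, g(3.1875) ≈ 0.99579, g(3.375) ≈ 0.89301, g(3.5625) ≈ 0.66611, g(3.75) ≈ 0.34664, g(3.9375) ≈ -0.02102, g(4.125) ≈ -0.38575, g(4.3125) ≈ -0.69687, g(4.5) ≈ -0.91113.
T_8 = (Δs/2)·[g(s_0) + 2g(s_1) + ... + 2g(s_{7}) + g(s_8)].
Sum ≈ 0.34171.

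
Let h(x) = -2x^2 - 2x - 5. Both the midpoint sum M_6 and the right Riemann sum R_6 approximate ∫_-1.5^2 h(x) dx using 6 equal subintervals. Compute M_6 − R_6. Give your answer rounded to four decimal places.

M_6 ≈ -26.634838.
R_6 ≈ -30.292824.
M_6 − R_6 ≈ 3.6580.

3.6580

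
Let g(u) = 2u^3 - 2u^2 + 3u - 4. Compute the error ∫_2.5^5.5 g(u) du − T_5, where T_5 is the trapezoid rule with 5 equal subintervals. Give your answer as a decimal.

-3.96

Exact integral: ∫_2.5^5.5 g(u) du = 361.5.
T_5 = 365.46.
Error = 361.5 − 365.46 = -3.96.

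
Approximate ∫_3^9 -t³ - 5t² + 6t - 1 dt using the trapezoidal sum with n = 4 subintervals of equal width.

Δt = (9 − 3)/4 = 1.5.
f(3) = -55, f(4.5) = -166.375, f(6) = -361, f(7.5) = -659.125, f(9) = -1081.
T_4 = (Δt/2)·[f(t_0) + 2f(t_1) + 2f(t_2) + 2f(t_3) + f(t_4)].
Sum = -2631.75.

-2631.75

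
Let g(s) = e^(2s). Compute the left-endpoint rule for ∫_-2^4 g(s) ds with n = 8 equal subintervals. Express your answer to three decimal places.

Δs = (4 − (-2))/8 = 0.75.
Left endpoints: -2, -1.25, -0.5, 0.25, 1, 1.75, 2.5, 3.25.
g(-2) ≈ 0.018, g(-1.25) ≈ 0.082, g(-0.5) ≈ 0.368, g(0.25) ≈ 1.649, g(1) ≈ 7.389, g(1.75) ≈ 33.115, g(2.5) ≈ 148.413, g(3.25) ≈ 665.142.
Sum = Δs · [g(-2) + g(-1.25) + g(-0.5) + ...].
Sum ≈ 642.132.

642.132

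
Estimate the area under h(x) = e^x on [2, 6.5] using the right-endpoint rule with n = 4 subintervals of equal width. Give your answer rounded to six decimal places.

Δx = (6.5 − 2)/4 = 1.125.
Right endpoints: 3.125, 4.25, 5.375, 6.5.
h(3.125) ≈ 22.759895, h(4.25) ≈ 70.105412, h(5.375) ≈ 215.939872, h(6.5) ≈ 665.141633.
Sum = Δx · [h(3.125) + h(4.25) + h(5.375) + h(6.5)].
Sum ≈ 1095.690164.

1095.690164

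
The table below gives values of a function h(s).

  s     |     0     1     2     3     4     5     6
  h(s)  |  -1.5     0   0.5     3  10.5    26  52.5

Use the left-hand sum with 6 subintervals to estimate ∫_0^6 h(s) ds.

38.5

Δs = 1.
Sum = 1·[(-1.5) + 0 + 0.5 + 3 + 10.5 + 26] = 38.5.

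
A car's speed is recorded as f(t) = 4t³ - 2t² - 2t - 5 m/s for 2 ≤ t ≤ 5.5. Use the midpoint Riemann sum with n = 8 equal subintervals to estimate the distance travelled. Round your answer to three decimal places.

747.329

Δt = (5.5 − 2)/8 = 0.4375.
Midpoints: 2.21875, 2.65625, 3.09375, 3.53125, 3.96875, 4.40625, 4.84375, 5.28125.
f(2.21875) = 199943/8192, f(2.65625) = 414045/8192, f(3.09375) = 721835/8192, f(3.53125) = 1139777/8192, f(3.96875) = 1684335/8192, f(4.40625) = 2371973/8192, f(4.84375) = 3219155/8192, f(5.28125) = 4242345/8192.
Sum = Δt · [f(2.21875) + f(2.65625) + f(3.09375) + ...].
Sum ≈ 747.329.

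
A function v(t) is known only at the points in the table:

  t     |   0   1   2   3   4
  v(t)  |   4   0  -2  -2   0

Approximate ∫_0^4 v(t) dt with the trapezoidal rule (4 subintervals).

-2

Δt = 1.
T_4 = (1/2)·[4 + 2·0 + 2·(-2) + 2·(-2) + 0] = -2.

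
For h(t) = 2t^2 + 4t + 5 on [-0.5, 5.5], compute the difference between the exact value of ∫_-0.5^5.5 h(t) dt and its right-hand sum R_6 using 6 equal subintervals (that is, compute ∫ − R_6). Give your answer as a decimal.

-44

Exact integral: ∫_-0.5^5.5 h(t) dt = 201.
R_6 = 245.
Error = 201 − 245 = -44.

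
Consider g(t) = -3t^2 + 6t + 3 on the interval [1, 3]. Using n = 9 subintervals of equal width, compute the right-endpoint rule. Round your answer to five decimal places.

Δt = (3 − 1)/9 = 2/9.
Right endpoints: 11/9, 13/9, 5/3, 17/9, 19/9, 7/3, 23/9, 25/9, 3.
g(11/9) = 158/27, g(13/9) = 146/27, g(5/3) = 14/3, g(17/9) = 98/27, g(19/9) = 62/27, g(7/3) = 2/3, g(23/9) = -34/27, g(25/9) = -94/27, g(3) = -6.
Sum = Δt · [g(11/9) + g(13/9) + g(5/3) + ...].
Sum ≈ 2.61728.

2.61728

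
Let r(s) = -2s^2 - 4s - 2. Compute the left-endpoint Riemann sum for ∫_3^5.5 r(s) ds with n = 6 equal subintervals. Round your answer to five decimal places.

-129.62384

Δs = (5.5 − 3)/6 = 5/12.
Left endpoints: 3, 41/12, 23/6, 4.25, 14/3, 61/12.
r(3) = -32, r(41/12) = -2809/72, r(23/6) = -841/18, r(4.25) = -55.125, r(14/3) = -578/9, r(61/12) = -5329/72.
Sum = Δs · [r(3) + r(41/12) + r(23/6) + ...].
Sum ≈ -129.62384.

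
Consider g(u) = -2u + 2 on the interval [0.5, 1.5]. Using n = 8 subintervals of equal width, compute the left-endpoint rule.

0.125

Δu = (1.5 − 0.5)/8 = 0.125.
Left endpoints: 0.5, 0.625, 0.75, 0.875, 1, 1.125, 1.25, 1.375.
g(0.5) = 1, g(0.625) = 0.75, g(0.75) = 0.5, g(0.875) = 0.25, g(1) = 0, g(1.125) = -0.25, g(1.25) = -0.5, g(1.375) = -0.75.
Sum = Δu · [g(0.5) + g(0.625) + g(0.75) + ...].
Sum = 0.125.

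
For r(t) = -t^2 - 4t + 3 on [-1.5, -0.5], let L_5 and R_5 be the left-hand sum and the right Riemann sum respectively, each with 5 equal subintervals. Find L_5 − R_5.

L_5 = 6.11.
R_5 = 5.71.
L_5 − R_5 = 0.4.

0.4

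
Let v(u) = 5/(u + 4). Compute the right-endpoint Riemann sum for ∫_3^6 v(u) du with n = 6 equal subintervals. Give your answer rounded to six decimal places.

1.730887

Δu = (6 − 3)/6 = 0.5.
Right endpoints: 3.5, 4, 4.5, 5, 5.5, 6.
v(3.5) = 2/3, v(4) = 0.625, v(4.5) = 10/17, v(5) = 5/9, v(5.5) = 10/19, v(6) = 0.5.
Sum = Δu · [v(3.5) + v(4) + v(4.5) + ...].
Sum ≈ 1.730887.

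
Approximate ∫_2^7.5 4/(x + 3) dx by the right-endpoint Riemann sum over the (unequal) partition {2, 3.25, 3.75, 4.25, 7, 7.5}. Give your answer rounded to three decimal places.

2.663

Subinterval widths: 1.25, 0.5, 0.5, 2.75, 0.5.
Right endpoints: 3.25, 3.75, 4.25, 7, 7.5.
f(3.25) = 0.64, f(3.75) = 16/27, f(4.25) = 16/29, f(7) = 0.4, f(7.5) = 8/21.
Sum = Σ Δx_i · f(x_i).
Sum ≈ 2.663.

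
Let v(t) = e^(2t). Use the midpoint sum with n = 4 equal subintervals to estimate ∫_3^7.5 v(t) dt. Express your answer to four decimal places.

Δt = (7.5 − 3)/4 = 1.125.
Midpoints: 3.5625, 4.6875, 5.8125, 6.9375.
v(3.5625) ≈ 1242.6482, v(4.6875) ≈ 11789.9175, v(5.8125) ≈ 111859.6232, v(6.9375) ≈ 1061294.5558.
Sum = Δt · [v(3.5625) + v(4.6875) + v(5.8125) + v(6.9375)].
Sum ≈ 1334460.0878.

1334460.0878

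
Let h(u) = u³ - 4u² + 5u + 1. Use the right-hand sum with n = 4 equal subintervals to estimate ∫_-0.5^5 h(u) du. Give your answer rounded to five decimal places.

Δu = (5 − (-0.5))/4 = 1.375.
Right endpoints: 0.875, 2.25, 3.625, 5.
h(0.875) = 1527/512, h(2.25) = 3.390625, h(3.625) = 7269/512, h(5) = 51.
Sum = Δu · [h(0.875) + h(2.25) + h(3.625) + h(5)].
Sum ≈ 98.40918.

98.40918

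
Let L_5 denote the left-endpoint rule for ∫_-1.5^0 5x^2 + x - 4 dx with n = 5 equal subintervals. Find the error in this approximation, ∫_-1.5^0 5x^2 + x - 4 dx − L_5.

Exact integral: ∫_-1.5^0 f(x) dx = -1.5.
L_5 = 0.075.
Error = -1.5 − 0.075 = -1.575.

-1.575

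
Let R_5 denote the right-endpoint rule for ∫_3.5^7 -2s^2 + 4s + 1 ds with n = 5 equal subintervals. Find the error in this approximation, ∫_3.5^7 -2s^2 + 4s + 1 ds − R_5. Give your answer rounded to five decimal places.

Exact integral: ∫_3.5^7 f(s) ds ≈ -123.0833333.
R_5 = -144.48.
Error ≈ -123.0833333 − (-144.48) ≈ 21.39667.

21.39667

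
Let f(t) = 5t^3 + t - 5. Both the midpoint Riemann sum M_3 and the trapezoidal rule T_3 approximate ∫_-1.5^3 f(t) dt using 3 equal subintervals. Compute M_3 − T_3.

-28.4765625

M_3 = 66.3046875.
T_3 = 94.78125.
M_3 − T_3 = -28.4765625.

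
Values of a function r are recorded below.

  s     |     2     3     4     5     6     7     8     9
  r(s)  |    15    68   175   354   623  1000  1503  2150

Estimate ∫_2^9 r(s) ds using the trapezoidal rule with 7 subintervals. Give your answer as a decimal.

Δs = 1.
T_7 = (1/2)·[15 + 2·68 + 2·175 + 2·354 + 2·623 + 2·1000 + 2·1503 + 2150] = 4805.5.

4805.5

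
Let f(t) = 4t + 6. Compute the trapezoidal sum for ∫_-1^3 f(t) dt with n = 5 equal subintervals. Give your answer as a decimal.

40

Δt = (3 − (-1))/5 = 0.8.
f(-1) = 2, f(-0.2) = 5.2, f(0.6) = 8.4, f(1.4) = 11.6, f(2.2) = 14.8, f(3) = 18.
T_5 = (Δt/2)·[f(t_0) + 2f(t_1) + ... + 2f(t_{4}) + f(t_5)].
Sum = 40.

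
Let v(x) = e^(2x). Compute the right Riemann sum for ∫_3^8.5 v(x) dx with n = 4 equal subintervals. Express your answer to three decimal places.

Δx = (8.5 − 3)/4 = 1.375.
Right endpoints: 4.375, 5.75, 7.125, 8.5.
v(4.375) ≈ 6310.688, v(5.75) ≈ 98715.771, v(7.125) ≈ 1544174.467, v(8.5) ≈ 24154952.754.
Sum = Δx · [v(4.375) + v(5.75) + v(7.125) + v(8.5)].
Sum ≈ 35480711.310.

35480711.310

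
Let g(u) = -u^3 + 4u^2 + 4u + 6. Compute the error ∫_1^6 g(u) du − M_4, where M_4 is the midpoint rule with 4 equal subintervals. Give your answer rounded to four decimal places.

-4.2318

Exact integral: ∫_1^6 g(u) du ≈ 62.916667.
M_4 = 67.1484375.
Error ≈ 62.916667 − 67.1484375 ≈ -4.2318.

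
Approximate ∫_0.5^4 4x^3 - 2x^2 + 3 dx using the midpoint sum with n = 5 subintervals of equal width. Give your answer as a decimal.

220.28125

Δx = (4 − 0.5)/5 = 0.7.
Midpoints: 0.85, 1.55, 2.25, 2.95, 3.65.
f(0.85) = 4.0115, f(1.55) = 13.0905, f(2.25) = 38.4375, f(2.95) = 88.2845, f(3.65) = 170.8635.
Sum = Δx · [f(0.85) + f(1.55) + f(2.25) + f(2.95) + f(3.65)].
Sum = 220.28125.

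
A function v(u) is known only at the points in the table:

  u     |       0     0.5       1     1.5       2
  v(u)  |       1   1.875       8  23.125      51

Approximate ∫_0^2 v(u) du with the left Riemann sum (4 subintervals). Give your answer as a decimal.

Δu = 0.5.
Sum = 0.5·[1 + 1.875 + 8 + 23.125] = 17.

17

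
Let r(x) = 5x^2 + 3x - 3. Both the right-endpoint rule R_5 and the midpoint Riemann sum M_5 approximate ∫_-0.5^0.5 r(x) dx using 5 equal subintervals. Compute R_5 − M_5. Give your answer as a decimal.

R_5 = -2.25.
M_5 = -2.6.
R_5 − M_5 = 0.35.

0.35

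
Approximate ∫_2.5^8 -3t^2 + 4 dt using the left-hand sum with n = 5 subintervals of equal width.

-382.415

Δt = (8 − 2.5)/5 = 1.1.
Left endpoints: 2.5, 3.6, 4.7, 5.8, 6.9.
f(2.5) = -14.75, f(3.6) = -34.88, f(4.7) = -62.27, f(5.8) = -96.92, f(6.9) = -138.83.
Sum = Δt · [f(2.5) + f(3.6) + f(4.7) + f(5.8) + f(6.9)].
Sum = -382.415.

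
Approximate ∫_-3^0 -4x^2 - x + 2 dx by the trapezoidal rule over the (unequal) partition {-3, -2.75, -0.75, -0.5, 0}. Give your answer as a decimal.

Subinterval widths: 0.25, 2, 0.25, 0.5.
f(-3) = -31, f(-2.75) = -25.5, f(-0.75) = 0.5, f(-0.5) = 1.5, f(0) = 2.
On each subinterval the trapezoid contributes (Δx_i/2)·[f(x_{i-1}) + f(x_i)].
Sum = -30.9375.

-30.9375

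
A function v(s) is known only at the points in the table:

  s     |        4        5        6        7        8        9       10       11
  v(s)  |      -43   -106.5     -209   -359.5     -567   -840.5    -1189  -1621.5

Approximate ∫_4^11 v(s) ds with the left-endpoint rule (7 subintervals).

-3314.5

Δs = 1.
Sum = 1·[(-43) + (-106.5) + (-209) + (-359.5) + (-567) + (-840.5) + (-1189)] = -3314.5.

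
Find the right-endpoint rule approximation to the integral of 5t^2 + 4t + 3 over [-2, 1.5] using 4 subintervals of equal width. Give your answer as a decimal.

30.48828125

Δt = (1.5 − (-2))/4 = 0.875.
Right endpoints: -1.125, -0.25, 0.625, 1.5.
f(-1.125) = 4.828125, f(-0.25) = 2.3125, f(0.625) = 7.453125, f(1.5) = 20.25.
Sum = Δt · [f(-1.125) + f(-0.25) + f(0.625) + f(1.5)].
Sum = 30.48828125.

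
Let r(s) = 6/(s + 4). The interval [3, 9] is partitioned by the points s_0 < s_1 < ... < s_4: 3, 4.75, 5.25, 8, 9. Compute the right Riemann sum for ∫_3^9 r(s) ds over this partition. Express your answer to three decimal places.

Subinterval widths: 1.75, 0.5, 2.75, 1.
Right endpoints: 4.75, 5.25, 8, 9.
r(4.75) = 24/35, r(5.25) = 24/37, r(8) = 0.5, r(9) = 6/13.
Sum = Σ Δs_i · r(s_i).
Sum ≈ 3.361.

3.361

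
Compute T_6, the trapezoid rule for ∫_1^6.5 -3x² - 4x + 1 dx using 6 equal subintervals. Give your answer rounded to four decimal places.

-352.9358

Δx = (6.5 − 1)/6 = 11/12.
f(1) = -6, f(23/12) = -17.6875, f(17/6) = -413/12, f(3.75) = -56.1875, f(14/3) = -83, f(67/12) = -5513/48, f(6.5) = -151.75.
T_6 = (Δx/2)·[f(x_0) + 2f(x_1) + ... + 2f(x_{5}) + f(x_6)].
Sum ≈ -352.9358.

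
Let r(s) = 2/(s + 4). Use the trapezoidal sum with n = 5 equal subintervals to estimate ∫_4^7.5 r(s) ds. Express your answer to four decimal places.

0.7265

Δs = (7.5 − 4)/5 = 0.7.
r(4) = 0.25, r(4.7) = 20/87, r(5.4) = 10/47, r(6.1) = 20/101, r(6.8) = 5/27, r(7.5) = 4/23.
T_5 = (Δs/2)·[r(s_0) + 2r(s_1) + ... + 2r(s_{4}) + r(s_5)].
Sum ≈ 0.7265.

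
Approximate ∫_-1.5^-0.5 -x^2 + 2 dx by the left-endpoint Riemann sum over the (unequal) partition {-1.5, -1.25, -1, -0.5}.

0.546875

Subinterval widths: 0.25, 0.25, 0.5.
Left endpoints: -1.5, -1.25, -1.
f(-1.5) = -0.25, f(-1.25) = 0.4375, f(-1) = 1.
Sum = Σ Δx_i · f(x_i).
Sum = 0.546875.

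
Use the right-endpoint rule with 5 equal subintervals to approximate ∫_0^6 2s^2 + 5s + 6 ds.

Δs = (6 − 0)/5 = 1.2.
Right endpoints: 1.2, 2.4, 3.6, 4.8, 6.
f(1.2) = 14.88, f(2.4) = 29.52, f(3.6) = 49.92, f(4.8) = 76.08, f(6) = 108.
Sum = Δs · [f(1.2) + f(2.4) + f(3.6) + f(4.8) + f(6)].
Sum = 334.08.

334.08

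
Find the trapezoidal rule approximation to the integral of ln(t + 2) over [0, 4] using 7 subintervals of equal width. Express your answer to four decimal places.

5.3552

Δt = (4 − 0)/7 = 4/7.
f(0) ≈ 0.6931, f(4/7) ≈ 0.9445, f(8/7) ≈ 1.1451, f(12/7) ≈ 1.3122, f(16/7) ≈ 1.4553, f(20/7) ≈ 1.5805, f(24/7) ≈ 1.6917, f(4) ≈ 1.7918.
T_7 = (Δt/2)·[f(t_0) + 2f(t_1) + ... + 2f(t_{6}) + f(t_7)].
Sum ≈ 5.3552.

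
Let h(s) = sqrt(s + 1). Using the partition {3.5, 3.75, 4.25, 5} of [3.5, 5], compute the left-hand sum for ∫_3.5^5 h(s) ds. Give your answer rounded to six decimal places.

3.338521

Subinterval widths: 0.25, 0.5, 0.75.
Left endpoints: 3.5, 3.75, 4.25.
h(3.5) ≈ 2.121320, h(3.75) ≈ 2.179449, h(4.25) ≈ 2.291288.
Sum = Σ Δs_i · h(s_i).
Sum ≈ 3.338521.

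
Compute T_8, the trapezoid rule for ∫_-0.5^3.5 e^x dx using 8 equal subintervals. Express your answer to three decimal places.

Δx = (3.5 − (-0.5))/8 = 0.5.
f(-0.5) ≈ 0.607, f(0) ≈ 1.000, f(0.5) ≈ 1.649, f(1) ≈ 2.718, f(1.5) ≈ 4.482, f(2) ≈ 7.389, f(2.5) ≈ 12.182, f(3) ≈ 20.086, f(3.5) ≈ 33.115.
T_8 = (Δx/2)·[f(x_0) + 2f(x_1) + ... + 2f(x_{7}) + f(x_8)].
Sum ≈ 33.183.

33.183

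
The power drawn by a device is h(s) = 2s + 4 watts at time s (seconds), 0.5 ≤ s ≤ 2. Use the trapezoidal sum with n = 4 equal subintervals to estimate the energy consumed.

9.75

Δs = (2 − 0.5)/4 = 0.375.
h(0.5) = 5, h(0.875) = 5.75, h(1.25) = 6.5, h(1.625) = 7.25, h(2) = 8.
T_4 = (Δs/2)·[h(s_0) + 2h(s_1) + 2h(s_2) + 2h(s_3) + h(s_4)].
Sum = 9.75.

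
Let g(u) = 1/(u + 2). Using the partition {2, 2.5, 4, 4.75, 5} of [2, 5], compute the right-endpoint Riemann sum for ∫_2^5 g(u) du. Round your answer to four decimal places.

Subinterval widths: 0.5, 1.5, 0.75, 0.25.
Right endpoints: 2.5, 4, 4.75, 5.
g(2.5) = 2/9, g(4) = 1/6, g(4.75) = 4/27, g(5) = 1/7.
Sum = Σ Δu_i · g(u_i).
Sum ≈ 0.5079.

0.5079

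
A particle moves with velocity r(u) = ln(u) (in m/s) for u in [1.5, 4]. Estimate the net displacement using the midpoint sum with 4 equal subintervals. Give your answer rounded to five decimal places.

2.44366

Δu = (4 − 1.5)/4 = 0.625.
Midpoints: 1.8125, 2.4375, 3.0625, 3.6875.
r(1.8125) ≈ 0.59471, r(2.4375) ≈ 0.89097, r(3.0625) ≈ 1.11923, r(3.6875) ≈ 1.30495.
Sum = Δu · [r(1.8125) + r(2.4375) + r(3.0625) + r(3.6875)].
Sum ≈ 2.44366.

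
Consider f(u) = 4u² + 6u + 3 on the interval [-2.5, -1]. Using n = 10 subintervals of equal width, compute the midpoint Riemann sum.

Δu = (-1 − (-2.5))/10 = 0.15.
Midpoints: -2.425, -2.275, -2.125, -1.975, -1.825, -1.675, -1.525, -1.375, -1.225, -1.075.
f(-2.425) = 11.9725, f(-2.275) = 10.0525, f(-2.125) = 8.3125, f(-1.975) = 6.7525, f(-1.825) = 5.3725, f(-1.675) = 4.1725, f(-1.525) = 3.1525, f(-1.375) = 2.3125, f(-1.225) = 1.6525, f(-1.075) = 1.1725.
Sum = Δu · [f(-2.425) + f(-2.275) + f(-2.125) + ...].
Sum = 8.23875.

8.23875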